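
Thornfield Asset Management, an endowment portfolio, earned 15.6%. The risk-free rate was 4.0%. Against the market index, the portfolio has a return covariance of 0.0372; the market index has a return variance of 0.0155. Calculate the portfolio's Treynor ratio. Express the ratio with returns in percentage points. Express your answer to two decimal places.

4.83

β = Cov / Var = 0.0372 / 0.0155 = 2.4000
Treynor = (Rp − Rf) / β = (15.6% − 4.0%) / 2.4000 = 11.60 / 2.4000 = 4.8333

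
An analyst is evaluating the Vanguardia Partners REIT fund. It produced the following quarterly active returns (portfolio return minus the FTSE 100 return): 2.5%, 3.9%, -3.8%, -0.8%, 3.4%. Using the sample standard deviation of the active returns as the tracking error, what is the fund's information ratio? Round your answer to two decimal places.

r̄ = (2.5 + 3.9 − 3.8 − 0.8 + 3.4) / 5 = 5.20 / 5 = 1.0400%
Σ(r − r̄)² = (2.5 − 1.0400)² + (3.9 − 1.0400)² + (-3.8 − 1.0400)² + … = 42.6920
sample σ = √(42.6920 / 4) = √10.6730 = 3.2670%
IR = r̄ / tracking error = 1.0400 / 3.2670 = 0.3183

0.32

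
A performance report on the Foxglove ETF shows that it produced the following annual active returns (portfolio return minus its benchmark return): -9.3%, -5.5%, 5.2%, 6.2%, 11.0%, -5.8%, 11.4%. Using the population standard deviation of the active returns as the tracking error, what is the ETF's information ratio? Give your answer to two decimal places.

0.24

Mean return r̄ = 13.20 / 7 = 1.8857%
Σ(r − r̄)² = 441.9286; population σ = √(441.9286/7) = 7.9456%
IR = r̄ / tracking error = 1.8857 / 7.9456 = 0.2373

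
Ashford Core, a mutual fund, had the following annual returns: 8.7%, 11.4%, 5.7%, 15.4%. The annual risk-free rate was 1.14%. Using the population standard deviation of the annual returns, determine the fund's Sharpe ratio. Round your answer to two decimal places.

2.57

Mean return r̄ = 41.20 / 4 = 10.3000%
Σ(r − r̄)² = (8.7 − 10.3000)² + (11.4 − 10.3000)² + … = 50.9400
population σ = √(50.9400 / 4) = √12.7350 = 3.5686%
Sharpe = (r̄ − rf) / σ = (10.3000 − 1.14) / 3.5686 = 9.1600 / 3.5686 = 2.5668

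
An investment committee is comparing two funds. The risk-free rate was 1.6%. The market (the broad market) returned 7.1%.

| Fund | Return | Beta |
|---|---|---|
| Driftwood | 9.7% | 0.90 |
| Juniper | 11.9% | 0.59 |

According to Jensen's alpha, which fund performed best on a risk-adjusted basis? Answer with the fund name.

Driftwood: α = 9.7% − [1.6% + 0.90 × (7.1% − 1.6%)] = 3.150
Juniper: α = 11.9% − [1.6% + 0.59 × (7.1% − 1.6%)] = 7.055
Highest: Juniper (7.055).

Juniper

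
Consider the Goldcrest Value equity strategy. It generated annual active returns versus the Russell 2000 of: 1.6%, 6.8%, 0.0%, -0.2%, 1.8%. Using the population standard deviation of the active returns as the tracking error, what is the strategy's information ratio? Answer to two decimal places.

r̄ = (1.6 + 6.8 + 0 − 0.2 + 1.8) / 5 = 10.00 / 5 = 2.0000%
Σ(r − r̄)² = 32.0800; population σ = √(32.0800/5) = 2.5330%
IR = r̄ / tracking error = 2.0000 / 2.5330 = 0.7896

0.79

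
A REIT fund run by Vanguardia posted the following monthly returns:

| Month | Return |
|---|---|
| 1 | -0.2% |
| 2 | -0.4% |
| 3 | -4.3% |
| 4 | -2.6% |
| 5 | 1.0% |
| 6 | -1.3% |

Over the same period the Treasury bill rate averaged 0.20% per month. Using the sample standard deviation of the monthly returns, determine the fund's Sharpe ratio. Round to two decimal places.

r̄ = (-0.2 − 0.4 − 4.3 − 2.6 + 1 − 1.3) / 6 = -1.3000%
Σ(r − r̄)² = 18.0000; sample σ = √(18.0000/5) = 1.8974%
Sharpe = (r̄ − rf) / σ = (-1.3000 − 0.2) / 1.8974 = -1.5000 / 1.8974 = -0.7906

-0.79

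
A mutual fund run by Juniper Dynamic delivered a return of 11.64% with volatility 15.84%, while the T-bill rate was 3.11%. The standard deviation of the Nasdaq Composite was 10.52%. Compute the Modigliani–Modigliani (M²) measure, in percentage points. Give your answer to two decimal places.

8.78

Sharpe = (Rp − Rf) / σp = (11.64% − 3.11%) / 15.84% = 0.5385
M² = Rf + Sharpe × σm = 3.11% + 0.5385 × 10.52% = 8.7750%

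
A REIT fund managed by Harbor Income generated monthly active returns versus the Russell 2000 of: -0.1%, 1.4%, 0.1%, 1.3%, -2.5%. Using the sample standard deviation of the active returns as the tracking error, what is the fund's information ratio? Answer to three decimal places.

μ = (-0.1 + 1.4 + 0.1 + 1.3 − 2.5) / 5 = 0.20 / 5 = 0.0400%
Sample σ = √[Σ(r − μ)² / 4] = √[9.9120 / 4] = √2.4780 = 1.5742%
IR = μ / tracking error = 0.0400 / 1.5742 = 0.0254

0.025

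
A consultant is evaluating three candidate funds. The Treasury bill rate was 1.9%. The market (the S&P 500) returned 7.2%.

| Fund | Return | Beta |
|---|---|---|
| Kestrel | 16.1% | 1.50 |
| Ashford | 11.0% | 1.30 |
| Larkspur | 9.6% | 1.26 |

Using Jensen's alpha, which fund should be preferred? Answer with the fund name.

Kestrel: α = 16.1% − [1.9% + 1.50 × (7.2% − 1.9%)] = 6.250
Ashford: α = 11.0% − [1.9% + 1.30 × (7.2% − 1.9%)] = 2.210
Larkspur: α = 9.6% − [1.9% + 1.26 × (7.2% − 1.9%)] = 1.022
Highest: Kestrel (6.250).

Kestrel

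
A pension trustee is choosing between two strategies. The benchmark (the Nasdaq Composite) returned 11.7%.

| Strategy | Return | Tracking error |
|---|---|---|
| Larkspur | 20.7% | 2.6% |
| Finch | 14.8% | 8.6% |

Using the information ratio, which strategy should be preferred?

Larkspur

Larkspur: IR = (20.7% − 11.7%) / 2.6% = 3.462
Finch: IR = (14.8% − 11.7%) / 8.6% = 0.360
Highest: Larkspur (3.462).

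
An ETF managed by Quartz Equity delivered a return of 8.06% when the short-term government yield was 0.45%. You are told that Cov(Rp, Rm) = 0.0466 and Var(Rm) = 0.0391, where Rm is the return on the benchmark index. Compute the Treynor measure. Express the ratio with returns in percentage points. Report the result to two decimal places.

β = Cov / Var = 0.0466 / 0.0391 = 1.1918
Treynor = (Rp − Rf) / β = (8.06% − 0.45%) / 1.1918 = 7.61 / 1.1918 = 6.3853

6.39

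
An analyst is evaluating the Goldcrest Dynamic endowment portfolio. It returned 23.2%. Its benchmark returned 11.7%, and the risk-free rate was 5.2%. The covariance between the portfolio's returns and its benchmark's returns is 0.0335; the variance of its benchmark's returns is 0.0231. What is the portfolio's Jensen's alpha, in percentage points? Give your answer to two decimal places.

β = Cov / Var = 0.0335 / 0.0231 = 1.4502
E[R] = Rf + β(Rm − Rf) = 5.2% + 1.4502 × (11.7% − 5.2%) = 14.6263%
α = Rp − E[R] = 23.2% − 14.6263% = 8.5737

8.57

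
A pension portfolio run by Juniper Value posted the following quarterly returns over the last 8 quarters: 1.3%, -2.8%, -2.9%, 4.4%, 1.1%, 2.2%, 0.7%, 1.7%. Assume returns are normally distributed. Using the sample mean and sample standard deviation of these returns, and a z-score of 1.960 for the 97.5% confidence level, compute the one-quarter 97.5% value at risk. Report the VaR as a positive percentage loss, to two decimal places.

4.13

Mean return r̄ = 5.70 / 8 = 0.7125%
Σ(r − r̄)² = (1.3 − 0.7125)² + (-2.8 − 0.7125)² + (-2.9 − 0.7125)² + … = 42.6688
σ = √[42.6688 / 7] = 2.4689%
VaR = −(r̄ − z·σ) = −(0.7125 − 1.960 × 2.4689) = −(-4.1265) = 4.1265%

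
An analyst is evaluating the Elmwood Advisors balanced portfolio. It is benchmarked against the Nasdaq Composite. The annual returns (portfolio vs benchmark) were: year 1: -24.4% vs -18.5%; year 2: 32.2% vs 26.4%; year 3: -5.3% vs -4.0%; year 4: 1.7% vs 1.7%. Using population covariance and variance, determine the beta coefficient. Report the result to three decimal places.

1.257

r̄p = 1.0500%,  r̄m = 1.4000%
Cov = Σ(rp − r̄p)(rm − r̄m) / 4 = 329.9225
Var(rm) = Σ(rm − r̄m)² / 4 = 262.5650
β = Cov / Var = 329.9225 / 262.5650 = 1.2565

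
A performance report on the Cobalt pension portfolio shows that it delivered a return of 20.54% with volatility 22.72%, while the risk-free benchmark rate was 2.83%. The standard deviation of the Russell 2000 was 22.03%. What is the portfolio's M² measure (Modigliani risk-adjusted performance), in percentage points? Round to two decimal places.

Sharpe = (Rp − Rf) / σp = (20.54% − 2.83%) / 22.72% = 0.7795
M² = Rf + Sharpe × σm = 2.83% + 0.7795 × 22.03% = 20.0024%

20.00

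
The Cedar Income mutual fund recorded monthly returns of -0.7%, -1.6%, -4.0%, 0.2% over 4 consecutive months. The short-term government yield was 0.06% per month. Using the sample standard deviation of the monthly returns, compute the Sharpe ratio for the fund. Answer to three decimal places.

r̄ = (-0.7 − 1.6 − 4 + 0.2) / 4 = -6.10 / 4 = -1.5250%
Σ(r − r̄)² = 9.7875; sample σ = √(9.7875/3) = 1.8062%
Sharpe = (r̄ − rf) / σ = (-1.5250 − 0.06) / 1.8062 = -1.5850 / 1.8062 = -0.8775

-0.878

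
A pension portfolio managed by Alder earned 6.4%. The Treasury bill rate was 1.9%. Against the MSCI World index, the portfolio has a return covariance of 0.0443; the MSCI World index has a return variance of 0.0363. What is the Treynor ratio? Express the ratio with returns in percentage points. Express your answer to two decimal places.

3.69

β = Cov / Var = 0.0443 / 0.0363 = 1.2204
Treynor = (Rp − Rf) / β = (6.4% − 1.9%) / 1.2204 = 4.50 / 1.2204 = 3.6873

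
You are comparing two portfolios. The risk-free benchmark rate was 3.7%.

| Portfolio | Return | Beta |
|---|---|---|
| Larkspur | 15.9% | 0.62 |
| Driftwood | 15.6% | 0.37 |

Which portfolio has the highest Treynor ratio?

Larkspur: Treynor = (15.9% − 3.7%) / 0.62 = 19.677
Driftwood: Treynor = (15.6% − 3.7%) / 0.37 = 32.162
Highest: Driftwood (32.162).

Driftwood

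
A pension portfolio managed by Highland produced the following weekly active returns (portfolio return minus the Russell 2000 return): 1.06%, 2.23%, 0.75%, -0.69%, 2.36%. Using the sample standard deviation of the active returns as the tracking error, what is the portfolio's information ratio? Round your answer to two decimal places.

0.92

r̄ = (1.06 + 2.23 + 0.75 − 0.69 + 2.36) / 5 = 1.1420%
Sample σ = √[Σ(r − r̄)² / 4] = √[6.1839 / 4] = √1.5460 = 1.2434%
IR = r̄ / tracking error = 1.1420 / 1.2434 = 0.9184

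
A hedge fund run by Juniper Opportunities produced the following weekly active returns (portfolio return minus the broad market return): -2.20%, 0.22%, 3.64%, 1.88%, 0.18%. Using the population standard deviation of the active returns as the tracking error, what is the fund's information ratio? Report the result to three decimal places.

0.382

Mean return r̄ = 3.720 / 5 = 0.7440%
Population σ = √[Σ(r − r̄)² / 5] = √[18.9371 / 5] = √3.7874 = 1.9461%
IR = r̄ / tracking error = 0.7440 / 1.9461 = 0.3823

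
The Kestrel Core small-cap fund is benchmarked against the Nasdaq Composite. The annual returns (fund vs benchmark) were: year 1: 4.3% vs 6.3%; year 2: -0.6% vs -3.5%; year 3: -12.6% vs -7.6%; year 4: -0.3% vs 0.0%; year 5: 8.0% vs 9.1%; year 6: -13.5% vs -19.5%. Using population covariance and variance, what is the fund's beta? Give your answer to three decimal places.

r̄p = -2.4500%,  r̄m = -2.5333%
Cov = Σ(rp − r̄p)(rm − r̄m) / 6 = 70.6267
Var(rm) = Σ(rm − r̄m)² / 6 = 89.0422
β = Cov / Var = 70.6267 / 89.0422 = 0.7932

0.793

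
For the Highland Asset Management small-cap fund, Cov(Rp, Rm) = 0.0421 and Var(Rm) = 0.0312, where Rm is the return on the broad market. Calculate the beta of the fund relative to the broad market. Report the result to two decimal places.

β = Cov(Rp, Rm) / Var(Rm) = 0.0421 / 0.0312 = 1.3494

1.35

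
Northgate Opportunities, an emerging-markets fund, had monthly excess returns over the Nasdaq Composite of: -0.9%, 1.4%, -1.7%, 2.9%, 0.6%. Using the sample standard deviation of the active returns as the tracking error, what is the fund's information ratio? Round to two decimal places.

r̄ = (-0.9 + 1.4 − 1.7 + 2.9 + 0.6) / 5 = 0.4600%
Sample σ = √[Σ(r − r̄)² / 4] = √[13.3720 / 4] = √3.3430 = 1.8284%
IR = r̄ / tracking error = 0.4600 / 1.8284 = 0.2516

0.25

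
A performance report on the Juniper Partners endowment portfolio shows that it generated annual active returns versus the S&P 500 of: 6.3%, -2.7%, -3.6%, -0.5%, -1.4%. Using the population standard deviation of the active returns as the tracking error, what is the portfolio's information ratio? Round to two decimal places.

-0.11

r̄ = (6.3 − 2.7 − 3.6 − 0.5 − 1.4) / 5 = -1.90 / 5 = -0.3800%
Σ(r − r̄)² = 61.4280; population σ = √(61.4280/5) = 3.5051%
IR = r̄ / tracking error = -0.3800 / 3.5051 = -0.1084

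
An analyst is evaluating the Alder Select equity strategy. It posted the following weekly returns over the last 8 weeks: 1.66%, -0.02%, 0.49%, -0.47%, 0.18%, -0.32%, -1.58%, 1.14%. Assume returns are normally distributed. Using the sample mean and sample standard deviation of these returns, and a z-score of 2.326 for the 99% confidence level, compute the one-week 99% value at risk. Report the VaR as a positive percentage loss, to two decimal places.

r̄ = (1.66 − 0.02 + 0.49 − 0.47 + 0.18 − 0.32 − 1.58 + 1.14) / 8 = 1.080 / 8 = 0.1350%
Sample σ = √[Σ(r − r̄)² / 7] = √[7.0020 / 7] = √1.0003 = 1.0001%
VaR = −(r̄ − z·σ) = −(0.1350 − 2.326 × 1.0001) = −(-2.1912) = 2.1912%

2.19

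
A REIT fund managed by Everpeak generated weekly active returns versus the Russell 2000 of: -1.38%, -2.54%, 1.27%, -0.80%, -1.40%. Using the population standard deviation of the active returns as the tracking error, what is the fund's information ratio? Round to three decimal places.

Mean return μ = -4.850 / 5 = -0.9700%
Population σ = √[Σ(r − μ)² / 5] = √[7.8644 / 5] = √1.5729 = 1.2542%
IR = μ / tracking error = -0.9700 / 1.2542 = -0.7734

-0.773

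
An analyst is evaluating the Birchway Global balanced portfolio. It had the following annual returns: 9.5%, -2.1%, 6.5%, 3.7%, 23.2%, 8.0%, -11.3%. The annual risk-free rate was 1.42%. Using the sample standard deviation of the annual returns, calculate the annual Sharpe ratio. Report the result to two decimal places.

μ = (9.5 − 2.1 + 6.5 + 3.7 + 23.2 + 8 − 11.3) / 7 = 5.3571%
Σ(r − μ)² = (9.5 − 5.3571)² + (-2.1 − 5.3571)² + … = 679.6371
sample σ = √(679.6371 / 6) = √113.2729 = 10.6430%
Sharpe = (μ − rf) / σ = (5.3571 − 1.42) / 10.6430 = 3.9371 / 10.6430 = 0.3699

0.37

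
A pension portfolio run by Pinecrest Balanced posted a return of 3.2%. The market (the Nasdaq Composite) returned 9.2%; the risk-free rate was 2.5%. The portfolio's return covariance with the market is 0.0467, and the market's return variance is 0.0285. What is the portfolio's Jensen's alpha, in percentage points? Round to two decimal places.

β = Cov / Var = 0.0467 / 0.0285 = 1.6386
E[R] = Rf + β(Rm − Rf) = 2.5% + 1.6386 × (9.2% − 2.5%) = 13.4786%
α = Rp − E[R] = 3.2% − 13.4786% = -10.2786

-10.28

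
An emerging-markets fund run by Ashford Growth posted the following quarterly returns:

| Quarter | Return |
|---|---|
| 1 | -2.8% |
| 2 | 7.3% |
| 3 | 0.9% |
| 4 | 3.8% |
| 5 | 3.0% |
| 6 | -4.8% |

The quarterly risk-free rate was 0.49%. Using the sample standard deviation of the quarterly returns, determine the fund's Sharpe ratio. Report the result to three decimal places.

r̄ = (-2.8 + 7.3 + 0.9 + 3.8 + 3 − 4.8) / 6 = 7.40 / 6 = 1.2333%
Sample std dev = √[99.2933 / 5] = 4.4563%
Sharpe = (r̄ − rf) / σ = (1.2333 − 0.49) / 4.4563 = 0.7433 / 4.4563 = 0.1668

0.167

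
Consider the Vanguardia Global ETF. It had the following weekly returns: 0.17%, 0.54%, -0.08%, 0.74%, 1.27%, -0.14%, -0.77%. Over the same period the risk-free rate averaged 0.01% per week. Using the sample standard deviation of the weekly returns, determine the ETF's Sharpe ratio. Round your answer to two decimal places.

0.36

r̄ = (0.17 + 0.54 − 0.08 + 0.74 + 1.27 − 0.14 − 0.77) / 7 = 0.2471%
Σ(r − r̄)² = (0.17 − 0.2471)² + (0.54 − 0.2471)² + (-0.08 − 0.2471)² + … = 2.6723
sample σ = √(2.6723 / 6) = √0.4454 = 0.6674%
Sharpe = (r̄ − rf) / σ = (0.2471 − 0.01) / 0.6674 = 0.2371 / 0.6674 = 0.3553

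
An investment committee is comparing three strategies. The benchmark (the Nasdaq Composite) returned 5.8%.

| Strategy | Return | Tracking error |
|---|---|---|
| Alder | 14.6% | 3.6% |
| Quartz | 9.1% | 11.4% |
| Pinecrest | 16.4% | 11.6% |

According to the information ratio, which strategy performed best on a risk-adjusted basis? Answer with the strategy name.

Alder: IR = (14.6% − 5.8%) / 3.6% = 2.444
Quartz: IR = (9.1% − 5.8%) / 11.4% = 0.289
Pinecrest: IR = (16.4% − 5.8%) / 11.6% = 0.914
Highest: Alder (2.444).

Alder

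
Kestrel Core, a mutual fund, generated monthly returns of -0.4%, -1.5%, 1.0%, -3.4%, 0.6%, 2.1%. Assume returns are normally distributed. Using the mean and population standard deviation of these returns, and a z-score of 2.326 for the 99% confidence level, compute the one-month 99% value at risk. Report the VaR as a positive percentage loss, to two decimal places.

r̄ = (-0.4 − 1.5 + 1 − 3.4 + 0.6 + 2.1) / 6 = -0.2667%
Population σ = √[Σ(r − r̄)² / 6] = √[19.3133 / 6] = √3.2189 = 1.7941%
VaR = −(r̄ − z·σ) = −(-0.2667 − 2.326 × 1.7941) = −(-4.4398) = 4.4398%

4.44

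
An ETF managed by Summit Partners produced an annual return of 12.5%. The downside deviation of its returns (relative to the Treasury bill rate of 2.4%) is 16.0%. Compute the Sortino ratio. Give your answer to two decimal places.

0.63

Sortino = (Rp − Rf) / σd = (12.5% − 2.4%) / 16.0% = 10.10% / 16.0% = 0.6313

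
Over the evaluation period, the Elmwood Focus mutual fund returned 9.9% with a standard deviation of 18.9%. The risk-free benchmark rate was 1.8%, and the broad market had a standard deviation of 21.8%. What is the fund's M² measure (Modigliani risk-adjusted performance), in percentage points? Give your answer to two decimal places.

Sharpe = (Rp − Rf) / σp = (9.9% − 1.8%) / 18.9% = 0.4286
M² = Rf + Sharpe × σm = 1.8% + 0.4286 × 21.8% = 11.1435%

11.14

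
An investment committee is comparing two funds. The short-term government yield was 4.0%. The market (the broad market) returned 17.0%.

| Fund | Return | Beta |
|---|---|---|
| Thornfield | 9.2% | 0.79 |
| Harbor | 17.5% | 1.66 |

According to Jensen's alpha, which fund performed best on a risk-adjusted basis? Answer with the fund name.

Thornfield

Thornfield: α = 9.2% − [4.0% + 0.79 × (17.0% − 4.0%)] = -5.070
Harbor: α = 17.5% − [4.0% + 1.66 × (17.0% − 4.0%)] = -8.080
Highest: Thornfield (-5.070).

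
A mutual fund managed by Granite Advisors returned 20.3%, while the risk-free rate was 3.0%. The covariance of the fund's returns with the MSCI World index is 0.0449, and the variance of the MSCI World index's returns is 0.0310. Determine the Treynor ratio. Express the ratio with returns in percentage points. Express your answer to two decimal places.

β = Cov / Var = 0.0449 / 0.0310 = 1.4484
Treynor = (Rp − Rf) / β = (20.3% − 3.0%) / 1.4484 = 17.30 / 1.4484 = 11.9442

11.94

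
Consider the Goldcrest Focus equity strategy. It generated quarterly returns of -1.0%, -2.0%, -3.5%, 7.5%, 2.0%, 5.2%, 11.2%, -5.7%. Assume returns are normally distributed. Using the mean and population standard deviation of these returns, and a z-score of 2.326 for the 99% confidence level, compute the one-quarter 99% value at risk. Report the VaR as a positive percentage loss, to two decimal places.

μ = (-1 − 2 − 3.5 + 7.5 + 2 + 5.2 + 11.2 − 5.7) / 8 = 13.70 / 8 = 1.7125%
Σ(r − μ)² = (-1 − 1.7125)² + (-2 − 1.7125)² + (-3.5 − 1.7125)² + … = 239.0088
population σ = √(239.0088 / 8) = √29.8761 = 5.4659%
VaR = −(μ − z·σ) = −(1.7125 − 2.326 × 5.4659) = −(-11.0012) = 11.0012%

11.00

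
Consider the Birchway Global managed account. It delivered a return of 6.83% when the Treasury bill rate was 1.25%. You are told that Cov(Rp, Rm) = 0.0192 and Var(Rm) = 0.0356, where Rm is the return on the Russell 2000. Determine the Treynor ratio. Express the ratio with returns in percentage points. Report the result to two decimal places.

10.35

β = Cov / Var = 0.0192 / 0.0356 = 0.5393
Treynor = (Rp − Rf) / β = (6.83% − 1.25%) / 0.5393 = 5.58 / 0.5393 = 10.3467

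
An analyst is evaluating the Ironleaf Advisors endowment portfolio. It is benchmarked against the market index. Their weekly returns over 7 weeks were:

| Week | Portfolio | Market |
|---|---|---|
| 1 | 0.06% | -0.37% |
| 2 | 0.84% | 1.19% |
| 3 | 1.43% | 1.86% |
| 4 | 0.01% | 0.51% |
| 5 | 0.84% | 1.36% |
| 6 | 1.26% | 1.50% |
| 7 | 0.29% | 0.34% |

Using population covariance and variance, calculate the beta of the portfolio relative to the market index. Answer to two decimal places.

r̄p = 0.6757%,  r̄m = 0.9129%
Cov = Σ(rp − r̄p)(rm − r̄m) / 7 = 0.3508
Var(rm) = Σ(rm − r̄m)² / 7 = 0.5221
β = Cov / Var = 0.3508 / 0.5221 = 0.6719

0.67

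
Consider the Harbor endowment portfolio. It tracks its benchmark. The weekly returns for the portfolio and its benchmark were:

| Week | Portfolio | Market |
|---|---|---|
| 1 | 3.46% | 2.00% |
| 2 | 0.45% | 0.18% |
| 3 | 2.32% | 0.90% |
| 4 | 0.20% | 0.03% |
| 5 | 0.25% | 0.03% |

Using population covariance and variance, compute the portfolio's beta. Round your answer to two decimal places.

r̄p = 1.3360%,  r̄m = 0.6280%
Cov = Σ(rp − r̄p)(rm − r̄m) / 5 = 0.9815
Var(rm) = Σ(rm − r̄m)² / 5 = 0.5745
β = Cov / Var = 0.9815 / 0.5745 = 1.7084

1.71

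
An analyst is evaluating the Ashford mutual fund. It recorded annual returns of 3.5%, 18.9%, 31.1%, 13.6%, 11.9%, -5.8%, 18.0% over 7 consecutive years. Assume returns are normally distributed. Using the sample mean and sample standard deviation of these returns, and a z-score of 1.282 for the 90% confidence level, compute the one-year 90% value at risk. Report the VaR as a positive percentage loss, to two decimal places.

2.07

r̄ = (3.5 + 18.9 + 31.1 + 13.6 + 11.9 − 5.8 + 18) / 7 = 91.20 / 7 = 13.0286%
Σ(r − r̄)² = (3.5 − 13.0286)² + (18.9 − 13.0286)² + (31.1 − 13.0286)² + … = 832.6743
sample σ = √(832.6743 / 6) = √138.7791 = 11.7805%
VaR = −(r̄ − z·σ) = −(13.0286 − 1.282 × 11.7805) = −(-2.0740) = 2.0740%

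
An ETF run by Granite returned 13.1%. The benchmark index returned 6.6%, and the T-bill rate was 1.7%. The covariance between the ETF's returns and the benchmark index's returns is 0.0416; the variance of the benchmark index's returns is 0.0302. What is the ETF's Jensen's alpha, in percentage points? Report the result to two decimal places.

4.65

β = Cov / Var = 0.0416 / 0.0302 = 1.3775
E[R] = Rf + β(Rm − Rf) = 1.7% + 1.3775 × (6.6% − 1.7%) = 8.4498%
α = Rp − E[R] = 13.1% − 8.4498% = 4.6502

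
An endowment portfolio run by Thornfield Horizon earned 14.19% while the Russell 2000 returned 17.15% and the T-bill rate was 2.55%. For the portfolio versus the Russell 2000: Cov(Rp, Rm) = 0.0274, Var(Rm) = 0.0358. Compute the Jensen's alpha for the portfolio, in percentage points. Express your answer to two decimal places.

0.47

β = Cov / Var = 0.0274 / 0.0358 = 0.7654
E[R] = Rf + β(Rm − Rf) = 2.55% + 0.7654 × (17.15% − 2.55%) = 13.7248%
α = Rp − E[R] = 14.19% − 13.7248% = 0.4652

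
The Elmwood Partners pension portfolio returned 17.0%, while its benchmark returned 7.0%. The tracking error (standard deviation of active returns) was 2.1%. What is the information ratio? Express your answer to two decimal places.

4.76

IR = (Rp − Rb) / TE = (17.0% − 7.0%) / 2.1% = 10.00% / 2.1% = 4.7619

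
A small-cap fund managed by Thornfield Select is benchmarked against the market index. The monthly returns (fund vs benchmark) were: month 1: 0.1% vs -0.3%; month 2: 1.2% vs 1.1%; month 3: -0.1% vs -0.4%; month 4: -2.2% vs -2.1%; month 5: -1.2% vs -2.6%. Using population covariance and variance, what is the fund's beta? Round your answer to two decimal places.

0.80

r̄p = -0.4400%,  r̄m = -0.8600%
Cov = Σ(rp − r̄p)(rm − r̄m) / 5 = 1.4356
Var(rm) = Σ(rm − r̄m)² / 5 = 1.7864
β = Cov / Var = 1.4356 / 1.7864 = 0.8036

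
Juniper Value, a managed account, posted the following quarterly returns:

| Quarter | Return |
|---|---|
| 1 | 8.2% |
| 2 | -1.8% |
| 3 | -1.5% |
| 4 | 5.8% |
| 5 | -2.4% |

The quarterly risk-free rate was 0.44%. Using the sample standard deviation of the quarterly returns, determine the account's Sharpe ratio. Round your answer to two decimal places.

0.25

Mean return μ = 8.30 / 5 = 1.6600%
Sample std dev = √[98.3520 / 4] = 4.9586%
Sharpe = (μ − rf) / σ = (1.6600 − 0.44) / 4.9586 = 1.2200 / 4.9586 = 0.2460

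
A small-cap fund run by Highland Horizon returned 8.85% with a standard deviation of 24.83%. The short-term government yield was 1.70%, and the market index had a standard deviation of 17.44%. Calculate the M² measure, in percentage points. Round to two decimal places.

Sharpe = (Rp − Rf) / σp = (8.85% − 1.70%) / 24.83% = 0.2880
M² = Rf + Sharpe × σm = 1.70% + 0.2880 × 17.44% = 6.7227%

6.72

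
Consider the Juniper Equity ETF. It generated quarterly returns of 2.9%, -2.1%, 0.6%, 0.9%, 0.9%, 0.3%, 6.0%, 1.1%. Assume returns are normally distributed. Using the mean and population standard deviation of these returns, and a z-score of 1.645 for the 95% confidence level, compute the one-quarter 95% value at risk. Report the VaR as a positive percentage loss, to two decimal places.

2.26

r̄ = (2.9 − 2.1 + 0.6 + 0.9 + 0.9 + 0.3 + 6 + 1.1) / 8 = 1.3250%
Σ(r − r̄)² = (2.9 − 1.3250)² + (-2.1 − 1.3250)² + … = 38.0550
population σ = √(38.0550 / 8) = √4.7569 = 2.1810%
VaR = −(r̄ − z·σ) = −(1.3250 − 1.645 × 2.1810) = −(-2.2627) = 2.2627%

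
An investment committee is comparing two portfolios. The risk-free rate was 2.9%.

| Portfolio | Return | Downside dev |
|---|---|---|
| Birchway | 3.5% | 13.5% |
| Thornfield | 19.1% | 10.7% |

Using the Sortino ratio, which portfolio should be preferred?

Thornfield

Birchway: Sortino ratio = (3.5% − 2.9%) / 13.5% = 0.044
Thornfield: Sortino ratio = (19.1% − 2.9%) / 10.7% = 1.514
Highest: Thornfield (1.514).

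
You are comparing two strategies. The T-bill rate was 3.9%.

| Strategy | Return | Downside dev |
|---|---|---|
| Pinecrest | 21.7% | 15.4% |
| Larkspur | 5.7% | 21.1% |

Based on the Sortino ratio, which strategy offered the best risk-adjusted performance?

Pinecrest

Pinecrest: Sortino ratio = (21.7% − 3.9%) / 15.4% = 1.156
Larkspur: Sortino ratio = (5.7% − 3.9%) / 21.1% = 0.085
Highest: Pinecrest (1.156).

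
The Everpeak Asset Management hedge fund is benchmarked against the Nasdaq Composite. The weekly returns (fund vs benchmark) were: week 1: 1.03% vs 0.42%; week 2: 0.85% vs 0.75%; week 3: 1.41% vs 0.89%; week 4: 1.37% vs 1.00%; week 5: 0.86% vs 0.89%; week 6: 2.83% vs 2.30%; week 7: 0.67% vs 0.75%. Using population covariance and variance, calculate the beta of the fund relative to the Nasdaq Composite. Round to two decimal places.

1.13

r̄p = 1.2886%,  r̄m = 1.0000%
Cov = Σ(rp − r̄p)(rm − r̄m) / 7 = 0.3503
Var(rm) = Σ(rm − r̄m)² / 7 = 0.3108
β = Cov / Var = 0.3503 / 0.3108 = 1.1271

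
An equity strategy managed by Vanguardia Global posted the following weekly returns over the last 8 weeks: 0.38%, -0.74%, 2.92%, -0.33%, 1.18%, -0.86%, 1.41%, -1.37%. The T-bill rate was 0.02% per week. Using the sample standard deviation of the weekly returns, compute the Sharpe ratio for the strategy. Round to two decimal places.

0.21

Mean return r̄ = 2.590 / 8 = 0.3238%
Sample std dev = √[14.4858 / 7] = 1.4385%
Sharpe = (r̄ − rf) / σ = (0.3238 − 0.02) / 1.4385 = 0.3038 / 1.4385 = 0.2112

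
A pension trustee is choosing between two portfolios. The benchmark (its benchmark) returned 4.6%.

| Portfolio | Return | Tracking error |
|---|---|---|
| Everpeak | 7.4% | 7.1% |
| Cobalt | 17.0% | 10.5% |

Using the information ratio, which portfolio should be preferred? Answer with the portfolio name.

Cobalt

Everpeak: IR = (7.4% − 4.6%) / 7.1% = 0.394
Cobalt: IR = (17.0% − 4.6%) / 10.5% = 1.181
Highest: Cobalt (1.181).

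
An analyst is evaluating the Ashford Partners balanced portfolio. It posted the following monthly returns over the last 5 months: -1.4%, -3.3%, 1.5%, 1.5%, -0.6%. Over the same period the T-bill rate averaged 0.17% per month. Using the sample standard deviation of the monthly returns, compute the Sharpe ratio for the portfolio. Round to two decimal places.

Mean return r̄ = -2.30 / 5 = -0.4600%
Σ(r − r̄)² = 16.6520; sample σ = √(16.6520/4) = 2.0403%
Sharpe = (r̄ − rf) / σ = (-0.4600 − 0.17) / 2.0403 = -0.6300 / 2.0403 = -0.3088

-0.31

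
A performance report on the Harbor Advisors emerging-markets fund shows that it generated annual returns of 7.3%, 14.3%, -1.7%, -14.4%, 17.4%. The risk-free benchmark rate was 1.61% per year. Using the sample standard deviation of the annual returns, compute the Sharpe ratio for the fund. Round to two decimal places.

Mean return μ = 22.90 / 5 = 4.5800%
Σ(r − μ)² = 665.9080; sample σ = √(665.9080/4) = 12.9026%
Sharpe = (μ − rf) / σ = (4.5800 − 1.61) / 12.9026 = 2.9700 / 12.9026 = 0.2302

0.23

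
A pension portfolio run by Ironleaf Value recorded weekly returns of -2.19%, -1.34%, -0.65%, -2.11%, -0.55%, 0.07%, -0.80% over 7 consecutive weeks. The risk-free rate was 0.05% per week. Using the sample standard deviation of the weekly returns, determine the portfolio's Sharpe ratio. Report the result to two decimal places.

Mean return r̄ = -7.570 / 7 = -1.0814%
Sample σ = √[Σ(r − r̄)² / 6] = √[4.2273 / 6] = √0.7046 = 0.8394%
Sharpe = (r̄ − rf) / σ = (-1.0814 − 0.05) / 0.8394 = -1.1314 / 0.8394 = -1.3479

-1.35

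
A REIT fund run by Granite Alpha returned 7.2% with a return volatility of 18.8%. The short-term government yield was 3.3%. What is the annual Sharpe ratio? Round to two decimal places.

0.21

Sharpe = (Rp − Rf) / σp = (7.2% − 3.3%) / 18.8% = 3.90% / 18.8% = 0.2074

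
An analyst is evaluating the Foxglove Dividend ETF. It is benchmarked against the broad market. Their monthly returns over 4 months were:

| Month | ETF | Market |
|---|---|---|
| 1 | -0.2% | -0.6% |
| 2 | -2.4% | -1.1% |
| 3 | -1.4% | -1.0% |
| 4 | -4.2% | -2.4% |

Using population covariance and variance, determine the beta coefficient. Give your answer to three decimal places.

r̄p = -2.0500%,  r̄m = -1.2750%
Cov = Σ(rp − r̄p)(rm − r̄m) / 4 = 0.9463
Var(rm) = Σ(rm − r̄m)² / 4 = 0.4569
β = Cov / Var = 0.9463 / 0.4569 = 2.0711

2.071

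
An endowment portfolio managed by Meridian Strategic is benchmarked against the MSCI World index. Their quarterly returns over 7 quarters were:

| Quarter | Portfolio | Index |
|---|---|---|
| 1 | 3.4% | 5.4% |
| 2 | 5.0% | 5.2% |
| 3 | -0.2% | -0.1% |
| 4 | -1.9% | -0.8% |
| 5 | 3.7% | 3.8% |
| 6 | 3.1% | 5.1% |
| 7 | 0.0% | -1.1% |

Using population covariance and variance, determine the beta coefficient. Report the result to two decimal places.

0.79

r̄p = 1.8714%,  r̄m = 2.5000%
Cov = Σ(rp − r̄p)(rm − r̄m) / 7 = 6.1457
Var(rm) = Σ(rm − r̄m)² / 7 = 7.8229
β = Cov / Var = 6.1457 / 7.8229 = 0.7856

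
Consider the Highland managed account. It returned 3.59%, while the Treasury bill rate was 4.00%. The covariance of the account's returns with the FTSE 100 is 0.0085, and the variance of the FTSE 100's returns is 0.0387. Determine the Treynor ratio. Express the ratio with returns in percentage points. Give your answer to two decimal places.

β = Cov / Var = 0.0085 / 0.0387 = 0.2196
Treynor = (Rp − Rf) / β = (3.59% − 4.00%) / 0.2196 = -0.41 / 0.2196 = -1.8670

-1.87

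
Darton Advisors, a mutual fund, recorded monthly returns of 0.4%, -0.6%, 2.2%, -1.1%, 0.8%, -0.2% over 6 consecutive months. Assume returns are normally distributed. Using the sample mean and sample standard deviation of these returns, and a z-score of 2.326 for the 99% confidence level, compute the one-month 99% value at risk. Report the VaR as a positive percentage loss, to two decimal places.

r̄ = (0.4 − 0.6 + 2.2 − 1.1 + 0.8 − 0.2) / 6 = 1.50 / 6 = 0.2500%
Sample σ = √[Σ(r − r̄)² / 5] = √[6.8750 / 5] = √1.3750 = 1.1726%
VaR = −(r̄ − z·σ) = −(0.2500 − 2.326 × 1.1726) = −(-2.4775) = 2.4775%

2.48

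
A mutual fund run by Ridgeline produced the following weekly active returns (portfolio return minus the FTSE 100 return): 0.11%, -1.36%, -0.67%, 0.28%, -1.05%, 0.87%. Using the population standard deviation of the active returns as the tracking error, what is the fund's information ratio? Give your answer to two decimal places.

-0.39

r̄ = (0.11 − 1.36 − 0.67 + 0.28 − 1.05 + 0.87) / 6 = -0.3033%
Population std dev = √[3.6963 / 6] = 0.7849%
IR = r̄ / tracking error = -0.3033 / 0.7849 = -0.3864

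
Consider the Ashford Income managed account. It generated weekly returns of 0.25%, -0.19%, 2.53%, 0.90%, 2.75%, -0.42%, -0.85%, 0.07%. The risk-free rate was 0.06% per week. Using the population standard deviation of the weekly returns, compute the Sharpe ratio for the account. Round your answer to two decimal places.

r̄ = (0.25 − 0.19 + 2.53 + 0.9 + 2.75 − 0.42 − 0.85 + 0.07) / 8 = 0.6300%
Σ(r − r̄)² = 12.6006; population σ = √(12.6006/8) = 1.2550%
Sharpe = (r̄ − rf) / σ = (0.6300 − 0.06) / 1.2550 = 0.5700 / 1.2550 = 0.4542

0.45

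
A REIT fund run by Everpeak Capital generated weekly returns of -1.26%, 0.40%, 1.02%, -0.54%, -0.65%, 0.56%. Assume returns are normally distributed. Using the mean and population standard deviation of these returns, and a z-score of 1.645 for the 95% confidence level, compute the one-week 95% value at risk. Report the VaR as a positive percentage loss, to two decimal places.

1.38

Mean return r̄ = -0.470 / 6 = -0.0783%
Population σ = √[Σ(r − r̄)² / 6] = √[3.7789 / 6] = √0.6298 = 0.7936%
VaR = −(r̄ − z·σ) = −(-0.0783 − 1.645 × 0.7936) = −(-1.3838) = 1.3838%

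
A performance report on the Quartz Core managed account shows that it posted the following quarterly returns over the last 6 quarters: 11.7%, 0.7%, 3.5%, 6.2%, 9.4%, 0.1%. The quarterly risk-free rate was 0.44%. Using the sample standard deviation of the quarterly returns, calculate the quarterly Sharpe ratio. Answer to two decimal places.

1.03

μ = (11.7 + 0.7 + 3.5 + 6.2 + 9.4 + 0.1) / 6 = 5.2667%
Σ(r − μ)² = (11.7 − 5.2667)² + (0.7 − 5.2667)² + … = 110.0133
σ = √[110.0133 / 5] = 4.6907%
Sharpe = (μ − rf) / σ = (5.2667 − 0.44) / 4.6907 = 4.8267 / 4.6907 = 1.0290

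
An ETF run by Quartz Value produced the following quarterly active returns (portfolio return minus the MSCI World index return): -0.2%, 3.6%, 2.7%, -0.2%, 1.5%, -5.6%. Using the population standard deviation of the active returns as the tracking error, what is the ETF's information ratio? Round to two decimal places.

0.10

μ = (-0.2 + 3.6 + 2.7 − 0.2 + 1.5 − 5.6) / 6 = 1.80 / 6 = 0.3000%
Population σ = √[Σ(r − μ)² / 6] = √[53.4000 / 6] = √8.9000 = 2.9833%
IR = μ / tracking error = 0.3000 / 2.9833 = 0.1006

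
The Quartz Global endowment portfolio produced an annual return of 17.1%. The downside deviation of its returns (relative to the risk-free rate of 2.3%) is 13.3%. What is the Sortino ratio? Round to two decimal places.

1.11

Sortino = (Rp − Rf) / σd = (17.1% − 2.3%) / 13.3% = 14.80% / 13.3% = 1.1128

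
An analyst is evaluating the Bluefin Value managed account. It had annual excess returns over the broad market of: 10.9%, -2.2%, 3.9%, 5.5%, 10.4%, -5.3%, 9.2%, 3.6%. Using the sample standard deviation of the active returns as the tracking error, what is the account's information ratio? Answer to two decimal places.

0.77

r̄ = (10.9 − 2.2 + 3.9 + 5.5 + 10.4 − 5.3 + 9.2 + 3.6) / 8 = 4.5000%
Σ(r − r̄)² = 240.9600; sample σ = √(240.9600/7) = 5.8671%
IR = r̄ / tracking error = 4.5000 / 5.8671 = 0.7670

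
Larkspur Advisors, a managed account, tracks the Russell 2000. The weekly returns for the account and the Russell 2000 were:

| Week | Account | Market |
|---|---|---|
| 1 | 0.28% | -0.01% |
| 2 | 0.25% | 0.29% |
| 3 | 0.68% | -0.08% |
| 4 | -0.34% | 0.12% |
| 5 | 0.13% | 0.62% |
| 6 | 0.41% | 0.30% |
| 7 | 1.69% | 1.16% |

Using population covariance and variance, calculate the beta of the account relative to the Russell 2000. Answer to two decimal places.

0.98

r̄p = 0.4429%,  r̄m = 0.3429%
Cov = Σ(rp − r̄p)(rm − r̄m) / 7 = 0.1537
Var(rm) = Σ(rm − r̄m)² / 7 = 0.1574
β = Cov / Var = 0.1537 / 0.1574 = 0.9765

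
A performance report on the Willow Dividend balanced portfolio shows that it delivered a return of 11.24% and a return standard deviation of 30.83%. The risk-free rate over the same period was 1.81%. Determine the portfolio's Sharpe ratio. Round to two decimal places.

Sharpe = (Rp − Rf) / σp = (11.24% − 1.81%) / 30.83% = 9.43% / 30.83% = 0.3059

0.31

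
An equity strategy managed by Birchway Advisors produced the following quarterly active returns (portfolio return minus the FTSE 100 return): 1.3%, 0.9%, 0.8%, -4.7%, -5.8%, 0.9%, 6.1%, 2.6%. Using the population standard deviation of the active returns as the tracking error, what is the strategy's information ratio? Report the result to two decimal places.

0.07

r̄ = (1.3 + 0.9 + 0.8 − 4.7 − 5.8 + 0.9 + 6.1 + 2.6) / 8 = 2.10 / 8 = 0.2625%
Population σ = √[Σ(r − r̄)² / 8] = √[103.0988 / 8] = √12.8874 = 3.5899%
IR = r̄ / tracking error = 0.2625 / 3.5899 = 0.0731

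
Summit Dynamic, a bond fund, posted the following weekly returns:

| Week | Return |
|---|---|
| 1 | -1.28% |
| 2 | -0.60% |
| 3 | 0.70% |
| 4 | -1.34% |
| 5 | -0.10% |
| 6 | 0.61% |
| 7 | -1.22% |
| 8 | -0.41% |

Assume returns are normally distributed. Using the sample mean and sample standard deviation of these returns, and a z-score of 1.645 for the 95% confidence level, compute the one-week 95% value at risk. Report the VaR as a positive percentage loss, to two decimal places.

Mean return r̄ = -3.640 / 8 = -0.4550%
Σ(r − r̄)² = (-1.28 − (-0.4550))² + (-0.6 − (-0.4550))² + (0.7 − (-0.4550))² + … = 4.6664
σ = √[4.6664 / 7] = 0.8165%
VaR = −(r̄ − z·σ) = −(-0.4550 − 1.645 × 0.8165) = −(-1.7981) = 1.7981%

1.80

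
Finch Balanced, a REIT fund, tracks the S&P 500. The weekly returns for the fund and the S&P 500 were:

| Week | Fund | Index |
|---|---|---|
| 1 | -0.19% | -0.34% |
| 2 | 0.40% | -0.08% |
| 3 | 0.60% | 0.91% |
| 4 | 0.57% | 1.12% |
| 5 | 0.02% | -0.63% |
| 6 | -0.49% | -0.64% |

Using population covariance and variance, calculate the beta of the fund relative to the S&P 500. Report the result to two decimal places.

r̄p = 0.1517%,  r̄m = 0.0567%
Cov = Σ(rp − r̄p)(rm − r̄m) / 6 = 0.2444
Var(rm) = Σ(rm − r̄m)² / 6 = 0.4986
β = Cov / Var = 0.2444 / 0.4986 = 0.4902

0.49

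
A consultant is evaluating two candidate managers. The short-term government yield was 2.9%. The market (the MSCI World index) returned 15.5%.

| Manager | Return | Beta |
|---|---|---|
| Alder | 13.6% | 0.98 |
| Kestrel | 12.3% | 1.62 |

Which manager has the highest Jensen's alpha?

Alder

Alder: α = 13.6% − [2.9% + 0.98 × (15.5% − 2.9%)] = -1.648
Kestrel: α = 12.3% − [2.9% + 1.62 × (15.5% − 2.9%)] = -11.012
Highest: Alder (-1.648).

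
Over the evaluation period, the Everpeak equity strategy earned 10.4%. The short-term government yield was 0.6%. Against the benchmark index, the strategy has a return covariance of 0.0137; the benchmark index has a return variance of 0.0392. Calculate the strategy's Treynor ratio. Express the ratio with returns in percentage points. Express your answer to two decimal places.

β = Cov / Var = 0.0137 / 0.0392 = 0.3495
Treynor = (Rp − Rf) / β = (10.4% − 0.6%) / 0.3495 = 9.80 / 0.3495 = 28.0401

28.04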